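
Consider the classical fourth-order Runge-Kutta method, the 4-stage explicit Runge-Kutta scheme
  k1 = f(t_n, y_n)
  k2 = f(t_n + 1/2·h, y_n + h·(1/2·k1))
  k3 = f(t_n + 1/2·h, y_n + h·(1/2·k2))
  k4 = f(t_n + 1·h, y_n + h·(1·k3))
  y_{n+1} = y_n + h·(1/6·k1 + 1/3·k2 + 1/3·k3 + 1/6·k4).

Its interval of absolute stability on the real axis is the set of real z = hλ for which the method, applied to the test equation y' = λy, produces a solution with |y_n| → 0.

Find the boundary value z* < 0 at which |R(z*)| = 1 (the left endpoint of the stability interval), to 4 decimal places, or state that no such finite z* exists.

left endpoint -2.7853.

On y'=λy, z=hλ:
  order 4, 4-stage ⇒ R(z)=1+z+z^2/2+z^3/6+z^4/24
  (e.g. R(-0.69)=0.50274, |R|=0.50274)

Need |R(x)|<1, x<0.
x=-0.69: |R|=0.5027
|R(-2.47)|=0.6198 |R(-1.73)|=0.2767 |R(-1.13)|=0.3359
Bisect:
  x_lo=-3.3526 |R|=2.2509  x_hi=-0.3886 |R|=0.6781
  mid=-1.87062 |R|=0.29823 →hi
  mid=-2.61162 |R|=0.76821 →hi
  mid=-2.98212 |R|=1.33964 →lo
  mid=-2.79687 |R|=1.01760 →lo
  mid=-2.70425 |R|=0.88453 →hi
  mid=-2.75056 |R|=0.94888 →hi
  mid=-2.77372 |R|=0.98268 →hi
  mid=-2.78529 |R|=1.00000 →lo
  mid=-2.77951 |R|=0.99131 →hi
  ...
  [-2.78529,-2.78511] ⇒ x*=-2.7853
So |R|<1 on (-2.7853, 0).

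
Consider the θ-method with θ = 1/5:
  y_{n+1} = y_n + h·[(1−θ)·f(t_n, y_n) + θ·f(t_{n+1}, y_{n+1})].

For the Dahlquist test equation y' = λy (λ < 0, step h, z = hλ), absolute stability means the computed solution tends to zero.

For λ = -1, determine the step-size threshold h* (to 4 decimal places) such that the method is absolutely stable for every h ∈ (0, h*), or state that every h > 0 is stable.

On y'=λy, z=hλ:
  y_{n+1} = y_n + z·[4/5·y_n + 1/5·y_{n+1}] ⇒ (1 − 1/5z)y_{n+1} = (1 + 4/5z)y_n
  Hence R(z) = (1 + 4/5z)/(1 − 1/5z).

Need |R(x)|<1, x<0.
x=-1.03: |R|=0.1459
R=−1: 1+4/5x = −1+1/5x ⇒ -3/5x=2 ⇒ x=2/(-3/5)=-3.3333
Confirm numerically:
  x=-2.800: |R|=0.79487 <1
  x=-2.232: |R|=0.54314 <1
  x=-1.573: |R|=0.19656 <1
  x=-3.897: |R|=1.19006 >1
  x=-3.872: |R|=1.18215 >1
Stable set (-3.3333, 0).

(-3.3333,0); λ=-1 ⇒ h* = (10/3)/1 = 3.3333.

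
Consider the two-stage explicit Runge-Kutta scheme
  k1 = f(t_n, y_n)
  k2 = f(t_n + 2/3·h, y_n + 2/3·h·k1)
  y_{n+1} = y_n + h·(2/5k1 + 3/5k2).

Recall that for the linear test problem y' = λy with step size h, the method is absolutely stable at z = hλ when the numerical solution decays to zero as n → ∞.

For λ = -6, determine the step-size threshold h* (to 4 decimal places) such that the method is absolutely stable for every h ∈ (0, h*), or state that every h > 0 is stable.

(-2.5000,0); λ=-6 ⇒ h* = (5/2)/6 = 0.4167.

Set f=λy, z=hλ:
  k1=λy_n ⇒ h·k1=z·y_n;  k2=λ(1+2/3z)y_n ⇒ h·k2=z(1+2/3z)y_n
  y_{n+1}/y_n = 1 + 2/5z + 3/5z(1+2/3z) = 1 + z + 2/5z²
  so R(z) = 1 + z + 2/5z².

Boundary: |R(x)|=1, x<0.
x=-0.79: |R|=0.4596
R=1: x+2/5x²=0 ⇒ x=−5/2=-2.5000; min R=1−1/(4·2/5)=0.3750>−1
Confirm numerically:
  x=-2.172: |R|=0.71503 <1
  x=-1.925: |R|=0.55725 <1
  x=-1.276: |R|=0.37527 <1
  x=-2.865: |R|=1.41829 >1
  x=-2.600: |R|=1.10400 >1
Interval (-2.5000, 0).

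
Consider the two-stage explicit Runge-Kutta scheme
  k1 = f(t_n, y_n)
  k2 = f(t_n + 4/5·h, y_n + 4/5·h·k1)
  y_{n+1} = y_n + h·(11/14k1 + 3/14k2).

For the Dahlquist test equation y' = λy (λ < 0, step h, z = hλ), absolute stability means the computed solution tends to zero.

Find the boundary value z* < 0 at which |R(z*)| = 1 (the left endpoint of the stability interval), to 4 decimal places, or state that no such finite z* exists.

left endpoint -5.8333.

Test eqn y'=λy, z=hλ:
  k1=λy_n ⇒ h·k1=z·y_n;  k2=λ(1+4/5z)y_n ⇒ h·k2=z(1+4/5z)y_n
  y_{n+1}/y_n = 1 + 11/14z + 3/14z(1+4/5z) = 1 + z + 6/35z²
  Hence R(z) = 1 + z + 6/35z².

Find x<0 with |R(x)|<1.
x=-1.58: |R|=0.1520
R=1: x+6/35x²=0 ⇒ x=−35/6=-5.8333; min R=1−1/(4·6/35)=-0.4583>−1
Confirm numerically:
  x=-5.387: |R|=0.58782 <1
  x=-3.068: |R|=0.45441 <1
  x=-3.014: |R|=0.45671 <1
  x=-6.256: |R|=1.45329 >1
  x=-6.188: |R|=1.37623 >1
  x=-6.085: |R|=1.26252 >1
Stable set (-5.8333, 0).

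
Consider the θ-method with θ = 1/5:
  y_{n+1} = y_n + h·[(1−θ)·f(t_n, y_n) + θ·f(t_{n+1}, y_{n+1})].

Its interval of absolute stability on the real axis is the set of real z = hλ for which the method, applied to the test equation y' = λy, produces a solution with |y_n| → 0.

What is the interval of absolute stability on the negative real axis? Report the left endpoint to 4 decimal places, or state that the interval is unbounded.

With y'=λy (z=hλ):
  y_{n+1} = y_n + z·[4/5·y_n + 1/5·y_{n+1}] ⇒ (1 − 1/5z)y_{n+1} = (1 + 4/5z)y_n
  ⇒ R(z) = (1 + 4/5z)/(1 − 1/5z).

Find x<0 with |R(x)|<1.
x=-1.06: |R|=0.1254
R=−1: 1+4/5x = −1+1/5x ⇒ -3/5x=2 ⇒ x=2/(-3/5)=-3.3333
Confirm numerically:
  x=-2.884: |R|=0.82902 <1
  x=-2.818: |R|=0.80225 <1
  x=-1.660: |R|=0.24625 <1
  x=-1.456: |R|=0.12763 <1
  x=-3.628: |R|=1.10246 >1
  x=-3.526: |R|=1.06779 >1
  x=-3.357: |R|=1.00850 >1
So |R|<1 on (-3.3333, 0).

z∈(-3.3333,0).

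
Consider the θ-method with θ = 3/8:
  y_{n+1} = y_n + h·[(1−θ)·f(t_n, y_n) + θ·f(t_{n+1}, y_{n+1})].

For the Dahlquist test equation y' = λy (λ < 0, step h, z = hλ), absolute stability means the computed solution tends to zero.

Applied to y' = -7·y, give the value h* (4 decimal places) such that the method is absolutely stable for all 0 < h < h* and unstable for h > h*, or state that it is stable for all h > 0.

On y'=λy, z=hλ:
  y_{n+1} = y_n + z·[5/8·y_n + 3/8·y_{n+1}] ⇒ (1 − 3/8z)y_{n+1} = (1 + 5/8z)y_n
  so R(z) = (1 + 5/8z)/(1 − 3/8z).

Need |R(x)|<1, x<0.
x=-1.48: |R|=0.0482
R=−1: 1+5/8x = −1+3/8x ⇒ -1/4x=2 ⇒ x=2/(-1/4)=-8.0000
Confirm numerically:
  x=-6.585: |R|=0.89804 <1
  x=-6.457: |R|=0.88725 <1
  x=-5.870: |R|=0.83366 <1
  x=-3.547: |R|=0.52224 <1
  x=-8.462: |R|=1.02768 >1
  x=-8.398: |R|=1.02398 >1
  x=-8.254: |R|=1.01551 >1
Stable set (-8.0000, 0).

(-8.0000,0); λ=-7 ⇒ h* = (8)/7 = 1.1429.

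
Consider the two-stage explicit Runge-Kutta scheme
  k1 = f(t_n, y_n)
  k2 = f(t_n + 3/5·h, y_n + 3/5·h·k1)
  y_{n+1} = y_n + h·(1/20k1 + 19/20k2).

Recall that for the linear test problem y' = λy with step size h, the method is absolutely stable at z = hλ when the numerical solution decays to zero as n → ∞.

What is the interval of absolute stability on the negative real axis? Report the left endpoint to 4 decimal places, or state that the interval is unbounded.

(-1.7544, 0).

With y'=λy (z=hλ):
  k1=λy_n ⇒ h·k1=z·y_n;  k2=λ(1+3/5z)y_n ⇒ h·k2=z(1+3/5z)y_n
  y_{n+1}/y_n = 1 + 1/20z + 19/20z(1+3/5z) = 1 + z + 57/100z²
  Hence R(z) = 1 + z + 57/100z².

Need |R(x)|<1, x<0.
x=-0.41: |R|=0.6858
R=1: x+57/100x²=0 ⇒ x=−100/57=-1.7544; min R=1−1/(4·57/100)=0.5614>−1
Confirm numerically:
  x=-1.542: |R|=0.81333 <1
  x=-1.448: |R|=0.74712 <1
  x=-1.432: |R|=0.73686 <1
  x=-2.039: |R|=1.33079 >1
  x=-2.019: |R|=1.30453 >1
  x=-1.823: |R|=1.07130 >1
Stable set (-1.7544, 0).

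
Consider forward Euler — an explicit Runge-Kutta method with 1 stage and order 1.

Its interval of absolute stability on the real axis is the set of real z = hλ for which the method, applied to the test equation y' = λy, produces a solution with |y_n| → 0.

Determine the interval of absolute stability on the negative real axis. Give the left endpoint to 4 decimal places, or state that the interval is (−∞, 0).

Set f=λy, z=hλ:
  order 1, 1-stage ⇒ R(z)=1+z
  (e.g. R(-1.61)=-0.61000, |R|=0.61000)

Solve |R(x)|<1 on ℝ⁻.
x=-1.61: |R|=0.6100
|R(-2.16)|=1.1600 |R(-2.1)|=1.1000 |R(-0.67)|=0.3300
Bisect:
  x_lo=-2.6784 |R|=1.6784  x_hi=-0.0815 |R|=0.9185
  mid=-1.37992 |R|=0.37992 →hi
  mid=-2.02914 |R|=1.02914 →lo
  mid=-1.70453 |R|=0.70453 →hi
  mid=-1.86683 |R|=0.86683 →hi
  mid=-1.94799 |R|=0.94799 →hi
  mid=-1.98856 |R|=0.98856 →hi
  mid=-2.00885 |R|=1.00885 →lo
  ...
  [-2.00013,-1.99997] ⇒ x*=-2.0000
So |R|<1 on (-2.0000, 0).

z∈(-2.0000,0).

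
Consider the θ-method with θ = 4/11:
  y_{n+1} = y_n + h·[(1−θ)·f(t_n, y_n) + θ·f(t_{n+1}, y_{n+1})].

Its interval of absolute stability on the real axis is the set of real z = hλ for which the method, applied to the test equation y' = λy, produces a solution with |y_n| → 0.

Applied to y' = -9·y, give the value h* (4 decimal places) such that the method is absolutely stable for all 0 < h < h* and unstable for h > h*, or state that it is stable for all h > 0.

Set f=λy, z=hλ:
  y_{n+1} = y_n + z·[7/11·y_n + 4/11·y_{n+1}] ⇒ (1 − 4/11z)y_{n+1} = (1 + 7/11z)y_n
  ⇒ R(z) = (1 + 7/11z)/(1 − 4/11z).

Need |R(x)|<1, x<0.
x=-0.37: |R|=0.6739
R=−1: 1+7/11x = −1+4/11x ⇒ -3/11x=2 ⇒ x=2/(-3/11)=-7.3333
Confirm numerically:
  x=-6.327: |R|=0.91685 <1
  x=-6.200: |R|=0.90503 <1
  x=-4.358: |R|=0.68606 <1
  x=-7.851: |R|=1.03662 >1
  x=-7.526: |R|=1.01406 >1
  x=-7.430: |R|=1.00712 >1
Stable set (-7.3333, 0).

(-7.3333,0); λ=-9 ⇒ h* = (22/3)/9 = 0.8148.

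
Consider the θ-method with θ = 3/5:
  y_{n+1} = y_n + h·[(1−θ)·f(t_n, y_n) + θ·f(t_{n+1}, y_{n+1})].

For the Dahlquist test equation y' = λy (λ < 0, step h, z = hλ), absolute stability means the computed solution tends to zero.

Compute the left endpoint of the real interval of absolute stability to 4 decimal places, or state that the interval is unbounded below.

Test eqn y'=λy, z=hλ:
  y_{n+1} = y_n + z·[2/5·y_n + 3/5·y_{n+1}] ⇒ (1 − 3/5z)y_{n+1} = (1 + 2/5z)y_n
  R(z) = (1 + 2/5z)/(1 − 3/5z).

Boundary: |R(x)|=1, x<0.
x=-0.98: |R|=0.3829
x=-2: |R|=0.0909
x=-10: |R|=0.4286
x=-100: |R|=0.6393
θ=3/5≥1/2 ⇒ |1+2/5x|<|1−3/5x| ∀x<0 ⇒ stable on all of ℝ⁻.

interval (−∞, 0).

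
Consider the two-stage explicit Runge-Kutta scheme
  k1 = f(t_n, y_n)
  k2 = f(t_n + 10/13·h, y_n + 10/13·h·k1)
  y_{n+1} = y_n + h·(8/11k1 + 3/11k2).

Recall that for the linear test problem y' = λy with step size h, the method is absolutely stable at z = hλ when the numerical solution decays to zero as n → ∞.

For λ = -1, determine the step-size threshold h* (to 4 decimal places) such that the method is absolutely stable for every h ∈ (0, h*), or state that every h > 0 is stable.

(-4.7667,0); λ=-1 ⇒ h* = (143/30)/1 = 4.7667.

On y'=λy, z=hλ:
  k1=λy_n ⇒ h·k1=z·y_n;  k2=λ(1+10/13z)y_n ⇒ h·k2=z(1+10/13z)y_n
  y_{n+1}/y_n = 1 + 8/11z + 3/11z(1+10/13z) = 1 + z + 30/143z²
  R(z) = 1 + z + 30/143z².

Solve |R(x)|<1 on ℝ⁻.
x=-1.16: |R|=0.1223
R=1: x+30/143x²=0 ⇒ x=−143/30=-4.7667; min R=1−1/(4·30/143)=-0.1917>−1
Confirm numerically:
  x=-3.068: |R|=0.09332 <1
  x=-2.118: |R|=0.17690 <1
  x=-2.067: |R|=0.17067 <1
  x=-1.971: |R|=0.15600 <1
  x=-5.308: |R|=1.60281 >1
  x=-4.948: |R|=1.18823 >1
  x=-4.904: |R|=1.14129 >1
So |R|<1 on (-4.7667, 0).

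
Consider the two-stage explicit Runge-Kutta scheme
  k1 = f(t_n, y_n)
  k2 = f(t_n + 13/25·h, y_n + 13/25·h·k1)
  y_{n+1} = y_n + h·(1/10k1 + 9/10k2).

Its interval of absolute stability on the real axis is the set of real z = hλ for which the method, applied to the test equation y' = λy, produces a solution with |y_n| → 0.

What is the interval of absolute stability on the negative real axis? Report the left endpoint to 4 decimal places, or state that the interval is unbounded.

On y'=λy, z=hλ:
  k1=λy_n ⇒ h·k1=z·y_n;  k2=λ(1+13/25z)y_n ⇒ h·k2=z(1+13/25z)y_n
  y_{n+1}/y_n = 1 + 1/10z + 9/10z(1+13/25z) = 1 + z + 117/250z²
  Hence R(z) = 1 + z + 117/250z².

Find x<0 with |R(x)|<1.
x=-1.68: |R|=0.6409
R=1: x+117/250x²=0 ⇒ x=−250/117=-2.1368; min R=1−1/(4·117/250)=0.4658>−1
Confirm numerically:
  x=-1.989: |R|=0.86246 <1
  x=-1.439: |R|=0.53010 <1
  x=-1.415: |R|=0.52204 <1
  x=-2.730: |R|=1.75796 >1
  x=-2.322: |R|=1.20131 >1
  x=-2.279: |R|=1.15172 >1
Stable set (-2.1368, 0).

z∈(-2.1368,0).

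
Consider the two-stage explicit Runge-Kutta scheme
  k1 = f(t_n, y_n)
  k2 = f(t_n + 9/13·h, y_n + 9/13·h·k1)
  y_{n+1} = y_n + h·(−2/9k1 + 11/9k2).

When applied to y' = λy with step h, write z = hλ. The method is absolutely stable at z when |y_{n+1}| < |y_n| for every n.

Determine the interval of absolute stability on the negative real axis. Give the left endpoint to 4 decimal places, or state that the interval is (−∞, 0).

With y'=λy (z=hλ):
  k1=λy_n ⇒ h·k1=z·y_n;  k2=λ(1+9/13z)y_n ⇒ h·k2=z(1+9/13z)y_n
  y_{n+1}/y_n = 1 − 2/9z + 11/9z(1+9/13z) = 1 + z + 11/13z²
  so R(z) = 1 + z + 11/13z².

Boundary: |R(x)|=1, x<0.
x=-0.96: |R|=0.8198
R=1: x+11/13x²=0 ⇒ x=−13/11=-1.1818; min R=1−1/(4·11/13)=0.7045>−1
Confirm numerically:
  x=-1.115: |R|=0.93696 <1
  x=-1.075: |R|=0.90284 <1
  x=-0.892: |R|=0.78125 <1
  x=-0.803: |R|=0.74261 <1
  x=-1.674: |R|=1.69716 >1
  x=-1.504: |R|=1.41001 >1
So |R|<1 on (-1.1818, 0).

z∈(-1.1818,0).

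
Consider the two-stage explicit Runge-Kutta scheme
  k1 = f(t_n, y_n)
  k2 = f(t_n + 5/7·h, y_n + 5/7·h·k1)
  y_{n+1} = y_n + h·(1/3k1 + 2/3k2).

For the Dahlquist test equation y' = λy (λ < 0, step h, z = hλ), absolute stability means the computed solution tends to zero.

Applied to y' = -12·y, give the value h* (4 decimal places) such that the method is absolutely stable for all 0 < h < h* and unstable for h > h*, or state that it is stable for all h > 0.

(-2.1000,0); λ=-12 ⇒ h* = (21/10)/12 = 0.1750.

Set f=λy, z=hλ:
  k1=λy_n ⇒ h·k1=z·y_n;  k2=λ(1+5/7z)y_n ⇒ h·k2=z(1+5/7z)y_n
  y_{n+1}/y_n = 1 + 1/3z + 2/3z(1+5/7z) = 1 + z + 10/21z²
  so R(z) = 1 + z + 10/21z².

Boundary: |R(x)|=1, x<0.
x=-1.49: |R|=0.5672
R=1: x+10/21x²=0 ⇒ x=−21/10=-2.1000; min R=1−1/(4·10/21)=0.4750>−1
Confirm numerically:
  x=-1.732: |R|=0.69649 <1
  x=-1.412: |R|=0.53740 <1
  x=-0.896: |R|=0.48629 <1
  x=-0.878: |R|=0.48909 <1
  x=-2.384: |R|=1.32241 >1
  x=-2.318: |R|=1.24063 >1
Interval (-2.1000, 0).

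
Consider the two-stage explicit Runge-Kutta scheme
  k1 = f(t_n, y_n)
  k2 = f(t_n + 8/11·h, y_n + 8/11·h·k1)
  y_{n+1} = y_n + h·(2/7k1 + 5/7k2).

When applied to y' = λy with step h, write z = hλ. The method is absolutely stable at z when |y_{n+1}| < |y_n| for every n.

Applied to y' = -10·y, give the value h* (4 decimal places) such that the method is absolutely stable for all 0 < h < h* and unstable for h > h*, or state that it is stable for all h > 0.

(-1.9250,0); λ=-10 ⇒ h* = (77/40)/10 = 0.1925.

With y'=λy (z=hλ):
  k1=λy_n ⇒ h·k1=z·y_n;  k2=λ(1+8/11z)y_n ⇒ h·k2=z(1+8/11z)y_n
  y_{n+1}/y_n = 1 + 2/7z + 5/7z(1+8/11z) = 1 + z + 40/77z²
  R(z) = 1 + z + 40/77z².

Solve |R(x)|<1 on ℝ⁻.
x=-0.85: |R|=0.5253
R=1: x+40/77x²=0 ⇒ x=−77/40=-1.9250; min R=1−1/(4·40/77)=0.5188>−1
Confirm numerically:
  x=-1.891: |R|=0.96660 <1
  x=-1.156: |R|=0.53820 <1
  x=-0.814: |R|=0.53021 <1
  x=-0.777: |R|=0.53663 <1
  x=-2.499: |R|=1.74516 >1
  x=-2.355: |R|=1.52605 >1
  x=-2.328: |R|=1.48737 >1
So |R|<1 on (-1.9250, 0).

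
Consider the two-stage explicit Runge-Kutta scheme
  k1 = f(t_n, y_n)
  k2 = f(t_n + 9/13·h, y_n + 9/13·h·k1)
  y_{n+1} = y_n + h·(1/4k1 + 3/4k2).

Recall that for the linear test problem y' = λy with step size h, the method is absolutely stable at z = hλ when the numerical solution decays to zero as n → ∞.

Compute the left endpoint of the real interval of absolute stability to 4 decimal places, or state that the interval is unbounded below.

On y'=λy, z=hλ:
  k1=λy_n ⇒ h·k1=z·y_n;  k2=λ(1+9/13z)y_n ⇒ h·k2=z(1+9/13z)y_n
  y_{n+1}/y_n = 1 + 1/4z + 3/4z(1+9/13z) = 1 + z + 27/52z²
  Hence R(z) = 1 + z + 27/52z².

Find x<0 with |R(x)|<1.
x=-1.73: |R|=0.8240
R=1: x+27/52x²=0 ⇒ x=−52/27=-1.9259; min R=1−1/(4·27/52)=0.5185>−1
Confirm numerically:
  x=-1.632: |R|=0.75093 <1
  x=-1.516: |R|=0.67733 <1
  x=-1.515: |R|=0.67675 <1
  x=-0.881: |R|=0.52201 <1
  x=-2.343: |R|=1.50739 >1
  x=-2.002: |R|=1.07908 >1
So |R|<1 on (-1.9259, 0).

z* = -1.9259.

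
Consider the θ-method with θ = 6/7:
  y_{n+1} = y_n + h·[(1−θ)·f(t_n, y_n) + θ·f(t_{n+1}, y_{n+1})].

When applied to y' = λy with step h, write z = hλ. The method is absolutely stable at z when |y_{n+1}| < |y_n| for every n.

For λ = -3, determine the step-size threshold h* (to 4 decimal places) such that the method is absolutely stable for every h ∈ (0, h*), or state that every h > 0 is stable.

Set f=λy, z=hλ:
  y_{n+1} = y_n + z·[1/7·y_n + 6/7·y_{n+1}] ⇒ (1 − 6/7z)y_{n+1} = (1 + 1/7z)y_n
  Hence R(z) = (1 + 1/7z)/(1 − 6/7z).

Need |R(x)|<1, x<0.
x=-0.77: |R|=0.5361
x=-2: |R|=0.2632
x=-10: |R|=0.0448
x=-100: |R|=0.1532
θ=6/7≥1/2 ⇒ |1+1/7x|<|1−6/7x| ∀x<0 ⇒ interval (−∞,0).

(−∞, 0) — no finite endpoint. Any h>0 works for λ=-3.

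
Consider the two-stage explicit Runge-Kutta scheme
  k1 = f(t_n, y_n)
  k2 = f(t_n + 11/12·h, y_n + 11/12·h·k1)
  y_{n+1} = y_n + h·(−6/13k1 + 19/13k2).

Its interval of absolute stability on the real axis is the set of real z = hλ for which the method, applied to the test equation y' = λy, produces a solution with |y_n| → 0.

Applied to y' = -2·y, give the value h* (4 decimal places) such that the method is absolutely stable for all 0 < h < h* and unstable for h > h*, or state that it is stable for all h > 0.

(-0.7464,0); λ=-2 ⇒ h* = (156/209)/2 = 0.3732.

Set f=λy, z=hλ:
  k1=λy_n ⇒ h·k1=z·y_n;  k2=λ(1+11/12z)y_n ⇒ h·k2=z(1+11/12z)y_n
  y_{n+1}/y_n = 1 − 6/13z + 19/13z(1+11/12z) = 1 + z + 209/156z²
  R(z) = 1 + z + 209/156z².

Solve |R(x)|<1 on ℝ⁻.
x=-0.59: |R|=0.8764
R=1: x+209/156x²=0 ⇒ x=−156/209=-0.7464; min R=1−1/(4·209/156)=0.8134>−1
Confirm numerically:
  x=-0.646: |R|=0.91310 <1
  x=-0.330: |R|=0.81590 <1
  x=-0.302: |R|=0.82019 <1
  x=-1.018: |R|=1.37041 >1
  x=-0.800: |R|=1.05744 >1
So |R|<1 on (-0.7464, 0).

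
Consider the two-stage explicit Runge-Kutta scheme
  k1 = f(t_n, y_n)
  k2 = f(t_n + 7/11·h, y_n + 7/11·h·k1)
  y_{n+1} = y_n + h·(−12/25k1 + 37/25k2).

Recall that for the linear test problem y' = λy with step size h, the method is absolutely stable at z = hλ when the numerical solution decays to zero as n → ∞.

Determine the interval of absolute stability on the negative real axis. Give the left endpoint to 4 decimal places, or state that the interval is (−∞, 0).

Set f=λy, z=hλ:
  k1=λy_n ⇒ h·k1=z·y_n;  k2=λ(1+7/11z)y_n ⇒ h·k2=z(1+7/11z)y_n
  y_{n+1}/y_n = 1 − 12/25z + 37/25z(1+7/11z) = 1 + z + 259/275z²
  ⇒ R(z) = 1 + z + 259/275z².

Find x<0 with |R(x)|<1.
x=-0.76: |R|=0.7840
R=1: x+259/275x²=0 ⇒ x=−275/259=-1.0618; min R=1−1/(4·259/275)=0.7346>−1
Confirm numerically:
  x=-0.763: |R|=0.78530 <1
  x=-0.616: |R|=0.74138 <1
  x=-0.593: |R|=0.73819 <1
  x=-1.529: |R|=1.67282 >1
  x=-1.111: |R|=1.05151 >1
Interval (-1.0618, 0).

(-1.0618, 0).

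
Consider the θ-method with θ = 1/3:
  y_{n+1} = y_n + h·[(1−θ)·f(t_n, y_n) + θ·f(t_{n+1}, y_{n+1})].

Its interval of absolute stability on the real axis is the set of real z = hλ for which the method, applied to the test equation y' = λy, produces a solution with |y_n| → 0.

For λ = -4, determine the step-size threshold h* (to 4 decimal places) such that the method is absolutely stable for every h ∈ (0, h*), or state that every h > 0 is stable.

Set f=λy, z=hλ:
  y_{n+1} = y_n + z·[2/3·y_n + 1/3·y_{n+1}] ⇒ (1 − 1/3z)y_{n+1} = (1 + 2/3z)y_n
  R(z) = (1 + 2/3z)/(1 − 1/3z).

Find x<0 with |R(x)|<1.
x=-1.24: |R|=0.1226
R=−1: 1+2/3x = −1+1/3x ⇒ -1/3x=2 ⇒ x=2/(-1/3)=-6.0000
Confirm numerically:
  x=-5.294: |R|=0.91488 <1
  x=-3.446: |R|=0.60379 <1
  x=-2.554: |R|=0.37955 <1
  x=-6.564: |R|=1.05897 >1
  x=-6.451: |R|=1.04772 >1
  x=-6.366: |R|=1.03908 >1
Stable set (-6.0000, 0).

(-6.0000,0); λ=-4 ⇒ h* = (6)/4 = 1.5000.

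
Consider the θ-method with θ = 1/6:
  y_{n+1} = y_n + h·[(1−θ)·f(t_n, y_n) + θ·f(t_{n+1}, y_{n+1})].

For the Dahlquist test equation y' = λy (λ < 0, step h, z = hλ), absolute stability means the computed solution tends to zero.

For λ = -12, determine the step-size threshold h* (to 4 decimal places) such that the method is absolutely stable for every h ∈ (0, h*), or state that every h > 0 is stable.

(-3.0000,0); λ=-12 ⇒ h* = (3)/12 = 0.2500.

Test eqn y'=λy, z=hλ:
  y_{n+1} = y_n + z·[5/6·y_n + 1/6·y_{n+1}] ⇒ (1 − 1/6z)y_{n+1} = (1 + 5/6z)y_n
  R(z) = (1 + 5/6z)/(1 − 1/6z).

Solve |R(x)|<1 on ℝ⁻.
x=-0.59: |R|=0.4628
R=−1: 1+5/6x = −1+1/6x ⇒ -2/3x=2 ⇒ x=2/(-2/3)=-3.0000
Confirm numerically:
  x=-2.891: |R|=0.95096 <1
  x=-2.874: |R|=0.94320 <1
  x=-2.260: |R|=0.64165 <1
  x=-1.837: |R|=0.40641 <1
  x=-3.306: |R|=1.13153 >1
  x=-3.269: |R|=1.11609 >1
So |R|<1 on (-3.0000, 0).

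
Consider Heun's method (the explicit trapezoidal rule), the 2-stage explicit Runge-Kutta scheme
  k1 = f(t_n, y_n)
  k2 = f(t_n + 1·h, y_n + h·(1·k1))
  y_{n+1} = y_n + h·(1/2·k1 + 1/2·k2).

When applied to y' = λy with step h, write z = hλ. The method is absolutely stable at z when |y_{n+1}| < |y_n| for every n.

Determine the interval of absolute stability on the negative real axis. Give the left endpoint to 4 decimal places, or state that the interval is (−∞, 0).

(-2.0000, 0).

Set f=λy, z=hλ:
  order 2, 2-stage ⇒ R(z)=1+z+z^2/2
  (e.g. R(-1.74)=0.77380, |R|=0.77380)

Need |R(x)|<1, x<0.
x=-1.74: |R|=0.7738
|R(-2.25)|=1.2812 |R(-2.1)|=1.1050 |R(-0.63)|=0.5684
Bisect:
  x_lo=-2.7882 |R|=2.0988  x_hi=-0.3505 |R|=0.7110
  mid=-1.56932 |R|=0.66206 →hi
  mid=-2.17875 |R|=1.19472 →lo
  mid=-1.87403 |R|=0.88197 →hi
  mid=-2.02639 |R|=1.02674 →lo
  mid=-1.95021 |R|=0.95145 →hi
  mid=-1.98830 |R|=0.98837 →hi
  mid=-2.00735 |R|=1.00737 →lo
  mid=-1.99782 |R|=0.99783 →hi
  mid=-2.00259 |R|=1.00259 →lo
  ...
  [-2.00006,-1.99991] ⇒ x*=-2.0000
So |R|<1 on (-2.0000, 0).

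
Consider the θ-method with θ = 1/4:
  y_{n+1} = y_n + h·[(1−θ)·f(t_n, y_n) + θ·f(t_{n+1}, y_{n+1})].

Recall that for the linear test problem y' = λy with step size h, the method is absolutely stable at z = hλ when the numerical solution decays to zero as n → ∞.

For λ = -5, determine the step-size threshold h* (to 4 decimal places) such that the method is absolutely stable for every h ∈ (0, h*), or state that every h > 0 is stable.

Test eqn y'=λy, z=hλ:
  y_{n+1} = y_n + z·[3/4·y_n + 1/4·y_{n+1}] ⇒ (1 − 1/4z)y_{n+1} = (1 + 3/4z)y_n
  R(z) = (1 + 3/4z)/(1 − 1/4z).

Solve |R(x)|<1 on ℝ⁻.
x=-1.58: |R|=0.1326
R=−1: 1+3/4x = −1+1/4x ⇒ -1/2x=2 ⇒ x=2/(-1/2)=-4.0000
Confirm numerically:
  x=-3.968: |R|=0.99197 <1
  x=-2.012: |R|=0.33866 <1
  x=-2.007: |R|=0.33644 <1
  x=-4.497: |R|=1.11698 >1
  x=-4.465: |R|=1.10986 >1
Interval (-4.0000, 0).

(-4.0000,0); λ=-5 ⇒ h* = (4)/5 = 0.8000.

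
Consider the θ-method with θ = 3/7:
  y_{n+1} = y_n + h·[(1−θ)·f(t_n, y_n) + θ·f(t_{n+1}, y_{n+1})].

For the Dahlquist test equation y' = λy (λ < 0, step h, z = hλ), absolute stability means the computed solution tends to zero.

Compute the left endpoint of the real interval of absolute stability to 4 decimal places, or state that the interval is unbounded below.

z* = -14.0000.

Set f=λy, z=hλ:
  y_{n+1} = y_n + z·[4/7·y_n + 3/7·y_{n+1}] ⇒ (1 − 3/7z)y_{n+1} = (1 + 4/7z)y_n
  ⇒ R(z) = (1 + 4/7z)/(1 − 3/7z).

Need |R(x)|<1, x<0.
x=-1.36: |R|=0.1408
R=−1: 1+4/7x = −1+3/7x ⇒ -1/7x=2 ⇒ x=2/(-1/7)=-14.0000
Confirm numerically:
  x=-10.236: |R|=0.90018 <1
  x=-9.267: |R|=0.86400 <1
  x=-8.457: |R|=0.82877 <1
  x=-8.292: |R|=0.82093 <1
  x=-14.234: |R|=1.00471 >1
  x=-14.173: |R|=1.00349 >1
Stable set (-14.0000, 0).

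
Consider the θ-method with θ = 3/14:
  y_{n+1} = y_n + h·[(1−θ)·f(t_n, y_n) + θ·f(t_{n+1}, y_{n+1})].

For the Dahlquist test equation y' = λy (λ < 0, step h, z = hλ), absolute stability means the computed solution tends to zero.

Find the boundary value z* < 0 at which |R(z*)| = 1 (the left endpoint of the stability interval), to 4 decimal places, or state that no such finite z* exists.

On y'=λy, z=hλ:
  y_{n+1} = y_n + z·[11/14·y_n + 3/14·y_{n+1}] ⇒ (1 − 3/14z)y_{n+1} = (1 + 11/14z)y_n
  Hence R(z) = (1 + 11/14z)/(1 − 3/14z).

Need |R(x)|<1, x<0.
x=-0.96: |R|=0.2038
R=−1: 1+11/14x = −1+3/14x ⇒ -4/7x=2 ⇒ x=2/(-4/7)=-3.5000
Confirm numerically:
  x=-3.103: |R|=0.86374 <1
  x=-2.800: |R|=0.75000 <1
  x=-2.666: |R|=0.69670 <1
  x=-3.611: |R|=1.03576 >1
  x=-3.607: |R|=1.03449 >1
  x=-3.551: |R|=1.01655 >1
Stable set (-3.5000, 0).

z* = -3.5000.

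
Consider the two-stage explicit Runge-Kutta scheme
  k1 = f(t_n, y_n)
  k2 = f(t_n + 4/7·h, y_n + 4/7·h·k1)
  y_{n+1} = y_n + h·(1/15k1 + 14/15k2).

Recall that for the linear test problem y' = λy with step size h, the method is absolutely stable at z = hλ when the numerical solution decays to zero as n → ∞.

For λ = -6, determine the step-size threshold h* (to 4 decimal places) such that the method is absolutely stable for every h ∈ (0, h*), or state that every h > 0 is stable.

Test eqn y'=λy, z=hλ:
  k1=λy_n ⇒ h·k1=z·y_n;  k2=λ(1+4/7z)y_n ⇒ h·k2=z(1+4/7z)y_n
  y_{n+1}/y_n = 1 + 1/15z + 14/15z(1+4/7z) = 1 + z + 8/15z²
  so R(z) = 1 + z + 8/15z².

Solve |R(x)|<1 on ℝ⁻.
x=-0.41: |R|=0.6797
R=1: x+8/15x²=0 ⇒ x=−15/8=-1.8750; min R=1−1/(4·8/15)=0.5312>−1
Confirm numerically:
  x=-1.363: |R|=0.62781 <1
  x=-1.156: |R|=0.55671 <1
  x=-1.073: |R|=0.54104 <1
  x=-0.908: |R|=0.53171 <1
  x=-2.361: |R|=1.61197 >1
  x=-2.145: |R|=1.30888 >1
Interval (-1.8750, 0).

(-1.8750,0); λ=-6 ⇒ h* = (15/8)/6 = 0.3125.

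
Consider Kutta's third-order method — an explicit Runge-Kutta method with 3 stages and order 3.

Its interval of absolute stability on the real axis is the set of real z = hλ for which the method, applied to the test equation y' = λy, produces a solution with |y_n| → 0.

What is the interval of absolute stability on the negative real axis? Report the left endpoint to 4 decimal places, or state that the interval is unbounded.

(-2.5127, 0).

On y'=λy, z=hλ:
  order 3, 3-stage ⇒ R(z)=1+z+z^2/2+z^3/6
  (e.g. R(-0.57)=0.56158, |R|=0.56158)

Boundary: |R(x)|=1, x<0.
x=-0.57: |R|=0.5616
|R(-2.81)|=1.5600 |R(-1.66)|=0.0446 |R(-1.37)|=0.1399
Bisect:
  x_lo=-3.3975 |R|=3.1622  x_hi=-0.2660 |R|=0.7663
  mid=-1.83174 |R|=0.17844 →hi
  mid=-2.61462 |R|=1.17553 →lo
  mid=-2.22318 |R|=0.58327 →hi
  mid=-2.41890 |R|=0.85222 →hi
  mid=-2.51676 |R|=1.00661 →lo
  mid=-2.46783 |R|=0.92766 →hi
  mid=-2.49229 |R|=0.96669 →hi
  mid=-2.50453 |R|=0.98654 →hi
  mid=-2.51064 |R|=0.99655 →hi
  ...
  [-2.51275,-2.51255] ⇒ x*=-2.5127
Interval (-2.5127, 0).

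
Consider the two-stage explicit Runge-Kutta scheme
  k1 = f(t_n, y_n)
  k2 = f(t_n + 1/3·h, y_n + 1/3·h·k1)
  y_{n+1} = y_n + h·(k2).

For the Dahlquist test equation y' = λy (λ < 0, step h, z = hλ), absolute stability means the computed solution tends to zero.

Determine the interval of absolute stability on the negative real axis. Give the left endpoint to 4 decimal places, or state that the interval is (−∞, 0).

(-3.0000, 0).

With y'=λy (z=hλ):
  k1=λy_n ⇒ h·k1=z·y_n;  k2=λ(1+1/3z)y_n ⇒ h·k2=z(1+1/3z)y_n
  y_{n+1}/y_n = 1 + z(1+1/3z) = 1 + z + 1/3z²
  R(z) = 1 + z + 1/3z².

Need |R(x)|<1, x<0.
x=-0.32: |R|=0.7141
R=1: x+1/3x²=0 ⇒ x=−3=-3.0000; min R=1−1/(4·1/3)=0.2500>−1
Confirm numerically:
  x=-1.396: |R|=0.25361 <1
  x=-1.268: |R|=0.26794 <1
  x=-1.258: |R|=0.26952 <1
  x=-3.564: |R|=1.67003 >1
  x=-3.156: |R|=1.16411 >1
So |R|<1 on (-3.0000, 0).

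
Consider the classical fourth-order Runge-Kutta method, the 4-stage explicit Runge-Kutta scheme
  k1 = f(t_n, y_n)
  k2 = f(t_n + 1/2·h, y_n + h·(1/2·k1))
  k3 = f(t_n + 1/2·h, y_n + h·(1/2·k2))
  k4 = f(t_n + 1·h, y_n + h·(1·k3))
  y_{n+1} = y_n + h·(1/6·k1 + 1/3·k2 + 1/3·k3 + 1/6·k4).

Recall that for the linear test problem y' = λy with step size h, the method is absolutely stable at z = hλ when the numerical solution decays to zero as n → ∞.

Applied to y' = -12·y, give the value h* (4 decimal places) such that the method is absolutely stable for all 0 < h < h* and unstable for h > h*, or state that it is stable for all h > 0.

(-2.7853,0); λ=-12 ⇒ h* = 0.2321.

Set f=λy, z=hλ:
  order 4, 4-stage ⇒ R(z)=1+z+z^2/2+z^3/6+z^4/24
  (e.g. R(-1.28)=0.30152, |R|=0.30152)

Find x<0 with |R(x)|<1.
x=-1.28: |R|=0.3015
|R(-3.06)|=1.4996 |R(-2.72)|=0.9059 |R(-1.05)|=0.3590
Bisect:
  x_lo=-3.4726 |R|=2.6368  x_hi=-0.1586 |R|=0.8533
  mid=-1.81563 |R|=0.28788 →hi
  mid=-2.64413 |R|=0.80721 →hi
  mid=-3.05838 |R|=1.49609 →lo
  mid=-2.85126 |R|=1.10410 →lo
  mid=-2.74770 |R|=0.94478 →hi
  mid=-2.79948 |R|=1.02160 →lo
  mid=-2.77359 |R|=0.98249 →hi
  ...
  [-2.78532,-2.78512] ⇒ x*=-2.7853
Interval (-2.7853, 0).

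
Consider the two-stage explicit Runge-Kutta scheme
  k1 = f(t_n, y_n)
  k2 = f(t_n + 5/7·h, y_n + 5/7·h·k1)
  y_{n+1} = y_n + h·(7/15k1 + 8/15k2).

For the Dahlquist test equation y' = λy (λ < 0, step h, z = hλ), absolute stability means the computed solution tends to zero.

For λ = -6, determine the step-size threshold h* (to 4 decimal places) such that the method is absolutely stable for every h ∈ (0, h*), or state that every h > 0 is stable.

Test eqn y'=λy, z=hλ:
  k1=λy_n ⇒ h·k1=z·y_n;  k2=λ(1+5/7z)y_n ⇒ h·k2=z(1+5/7z)y_n
  y_{n+1}/y_n = 1 + 7/15z + 8/15z(1+5/7z) = 1 + z + 8/21z²
  ⇒ R(z) = 1 + z + 8/21z².

Need |R(x)|<1, x<0.
x=-0.38: |R|=0.6750
R=1: x+8/21x²=0 ⇒ x=−21/8=-2.6250; min R=1−1/(4·8/21)=0.3438>−1
Confirm numerically:
  x=-1.570: |R|=0.36901 <1
  x=-1.473: |R|=0.35356 <1
  x=-1.469: |R|=0.35308 <1
  x=-1.266: |R|=0.34457 <1
  x=-3.130: |R|=1.60215 >1
  x=-2.735: |R|=1.11461 >1
Interval (-2.6250, 0).

(-2.6250,0); λ=-6 ⇒ h* = (21/8)/6 = 0.4375.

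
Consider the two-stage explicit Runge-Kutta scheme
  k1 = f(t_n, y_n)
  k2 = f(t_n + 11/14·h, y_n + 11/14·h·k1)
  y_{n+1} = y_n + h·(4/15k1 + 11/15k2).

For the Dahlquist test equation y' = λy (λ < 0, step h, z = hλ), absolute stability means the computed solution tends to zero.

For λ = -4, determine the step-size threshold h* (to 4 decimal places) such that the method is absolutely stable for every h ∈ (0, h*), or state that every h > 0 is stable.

(-1.7355,0); λ=-4 ⇒ h* = (210/121)/4 = 0.4339.

With y'=λy (z=hλ):
  k1=λy_n ⇒ h·k1=z·y_n;  k2=λ(1+11/14z)y_n ⇒ h·k2=z(1+11/14z)y_n
  y_{n+1}/y_n = 1 + 4/15z + 11/15z(1+11/14z) = 1 + z + 121/210z²
  ⇒ R(z) = 1 + z + 121/210z².

Need |R(x)|<1, x<0.
x=-1.32: |R|=0.6840
R=1: x+121/210x²=0 ⇒ x=−210/121=-1.7355; min R=1−1/(4·121/210)=0.5661>−1
Confirm numerically:
  x=-1.471: |R|=0.77578 <1
  x=-0.797: |R|=0.56900 <1
  x=-0.768: |R|=0.57185 <1
  x=-2.322: |R|=1.78464 >1
  x=-2.205: |R|=1.59645 >1
  x=-1.885: |R|=1.16233 >1
Interval (-1.7355, 0).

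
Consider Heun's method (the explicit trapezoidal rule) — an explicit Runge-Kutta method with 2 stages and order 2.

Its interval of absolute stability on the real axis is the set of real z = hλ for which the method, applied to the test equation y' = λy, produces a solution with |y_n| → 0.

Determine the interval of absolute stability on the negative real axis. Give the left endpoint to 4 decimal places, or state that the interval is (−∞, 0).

Test eqn y'=λy, z=hλ:
  order 2, 2-stage ⇒ R(z)=1+z+z^2/2
  (e.g. R(-0.65)=0.56125, |R|=0.56125)

Solve |R(x)|<1 on ℝ⁻.
x=-0.65: |R|=0.5613
|R(-1.73)|=0.7664 |R(-1.13)|=0.5085 |R(-1.1)|=0.5050
Bisect:
  x_lo=-2.6025 |R|=1.7841  x_hi=-0.2520 |R|=0.7797
  mid=-1.42728 |R|=0.59129 →hi
  mid=-2.01491 |R|=1.01502 →lo
  mid=-1.72110 |R|=0.75999 →hi
  mid=-1.86800 |R|=0.87672 →hi
  mid=-1.94146 |R|=0.94317 →hi
  mid=-1.97818 |R|=0.97842 →hi
  mid=-1.99655 |R|=0.99655 →hi
  ...
  [-2.00013,-1.99999] ⇒ x*=-2.0000
Interval (-2.0000, 0).

(-2.0000, 0).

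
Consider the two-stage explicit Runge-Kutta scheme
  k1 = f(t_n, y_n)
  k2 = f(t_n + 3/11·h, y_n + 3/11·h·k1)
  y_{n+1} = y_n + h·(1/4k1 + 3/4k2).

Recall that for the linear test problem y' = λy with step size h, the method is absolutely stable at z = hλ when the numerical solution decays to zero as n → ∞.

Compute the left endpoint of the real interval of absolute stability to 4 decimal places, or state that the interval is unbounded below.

Set f=λy, z=hλ:
  k1=λy_n ⇒ h·k1=z·y_n;  k2=λ(1+3/11z)y_n ⇒ h·k2=z(1+3/11z)y_n
  y_{n+1}/y_n = 1 + 1/4z + 3/4z(1+3/11z) = 1 + z + 9/44z²
  Hence R(z) = 1 + z + 9/44z².

Need |R(x)|<1, x<0.
x=-0.43: |R|=0.6078
R=1: x+9/44x²=0 ⇒ x=−44/9=-4.8889; min R=1−1/(4·9/44)=-0.2222>−1
Confirm numerically:
  x=-4.856: |R|=0.96733 <1
  x=-2.614: |R|=0.21634 <1
  x=-2.452: |R|=0.22221 <1
  x=-5.337: |R|=1.48918 >1
  x=-5.108: |R|=1.22893 >1
So |R|<1 on (-4.8889, 0).

z* = -4.8889.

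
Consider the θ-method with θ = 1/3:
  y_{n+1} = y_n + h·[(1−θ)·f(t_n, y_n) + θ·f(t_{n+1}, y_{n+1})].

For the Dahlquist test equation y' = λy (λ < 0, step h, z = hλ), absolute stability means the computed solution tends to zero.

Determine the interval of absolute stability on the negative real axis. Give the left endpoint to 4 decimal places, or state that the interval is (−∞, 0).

(-6.0000, 0).

Test eqn y'=λy, z=hλ:
  y_{n+1} = y_n + z·[2/3·y_n + 1/3·y_{n+1}] ⇒ (1 − 1/3z)y_{n+1} = (1 + 2/3z)y_n
  so R(z) = (1 + 2/3z)/(1 − 1/3z).

Need |R(x)|<1, x<0.
x=-1.79: |R|=0.1211
R=−1: 1+2/3x = −1+1/3x ⇒ -1/3x=2 ⇒ x=2/(-1/3)=-6.0000
Confirm numerically:
  x=-5.320: |R|=0.91827 <1
  x=-4.110: |R|=0.73418 <1
  x=-3.984: |R|=0.71134 <1
  x=-6.583: |R|=1.06084 >1
  x=-6.366: |R|=1.03908 >1
Stable set (-6.0000, 0).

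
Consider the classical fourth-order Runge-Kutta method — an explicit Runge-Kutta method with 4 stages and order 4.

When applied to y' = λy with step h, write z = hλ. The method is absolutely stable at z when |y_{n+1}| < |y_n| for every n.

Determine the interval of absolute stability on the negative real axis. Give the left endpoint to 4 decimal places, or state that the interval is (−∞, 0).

Set f=λy, z=hλ:
  order 4, 4-stage ⇒ R(z)=1+z+z^2/2+z^3/6+z^4/24
  (e.g. R(-0.94)=0.39590, |R|=0.39590)

Find x<0 with |R(x)|<1.
x=-0.94: |R|=0.3959
|R(-2.1)|=0.3718 |R(-2.08)|=0.3633 |R(-1.19)|=0.3207
Bisect:
  x_lo=-3.3150 |R|=2.1399  x_hi=-0.3802 |R|=0.6838
  mid=-1.84759 |R|=0.29358 →hi
  mid=-2.58130 |R|=0.73355 →hi
  mid=-2.94816 |R|=1.27463 →lo
  mid=-2.76473 |R|=0.96944 →hi
  mid=-2.85644 |R|=1.11268 →lo
  mid=-2.81059 |R|=1.03881 →lo
  mid=-2.78766 |R|=1.00357 →lo
  mid=-2.77619 |R|=0.98637 →hi
  mid=-2.78193 |R|=0.99494 →hi
  mid=-2.78479 |R|=0.99925 →hi
  ...
  [-2.78533,-2.78515] ⇒ x*=-2.7853
Interval (-2.7853, 0).

(-2.7853, 0).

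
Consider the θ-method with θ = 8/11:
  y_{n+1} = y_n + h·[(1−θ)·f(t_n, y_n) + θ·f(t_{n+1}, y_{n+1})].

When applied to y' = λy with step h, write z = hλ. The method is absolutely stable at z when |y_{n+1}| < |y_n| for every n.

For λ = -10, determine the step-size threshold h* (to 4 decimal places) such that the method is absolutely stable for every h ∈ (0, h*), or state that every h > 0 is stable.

(−∞, 0) — no finite endpoint. Any h>0 works for λ=-10.

Test eqn y'=λy, z=hλ:
  y_{n+1} = y_n + z·[3/11·y_n + 8/11·y_{n+1}] ⇒ (1 − 8/11z)y_{n+1} = (1 + 3/11z)y_n
  R(z) = (1 + 3/11z)/(1 − 8/11z).

Boundary: |R(x)|=1, x<0.
x=-1.02: |R|=0.4144
x=-2: |R|=0.1852
x=-10: |R|=0.2088
x=-100: |R|=0.3564
θ=8/11≥1/2 ⇒ |1+3/11x|<|1−8/11x| ∀x<0 ⇒ unbounded interval.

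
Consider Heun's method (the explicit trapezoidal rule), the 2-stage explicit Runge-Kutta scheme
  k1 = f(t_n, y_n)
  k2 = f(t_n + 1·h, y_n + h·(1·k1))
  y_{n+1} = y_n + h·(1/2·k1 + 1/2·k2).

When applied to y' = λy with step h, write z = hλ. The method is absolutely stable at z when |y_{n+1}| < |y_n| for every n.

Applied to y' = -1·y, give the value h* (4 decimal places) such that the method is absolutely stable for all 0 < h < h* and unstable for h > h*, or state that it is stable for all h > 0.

(-2.0000,0); λ=-1 ⇒ h* = 2.0000.

Test eqn y'=λy, z=hλ:
  order 2, 2-stage ⇒ R(z)=1+z+z^2/2
  (e.g. R(-0.44)=0.65680, |R|=0.65680)

Find x<0 with |R(x)|<1.
x=-0.44: |R|=0.6568
|R(-2.14)|=1.1498 |R(-1.37)|=0.5685 |R(-0.55)|=0.6013
Bisect:
  x_lo=-2.8794 |R|=2.2661  x_hi=-0.3821 |R|=0.6909
  mid=-1.63076 |R|=0.69893 →hi
  mid=-2.25507 |R|=1.28761 →lo
  mid=-1.94291 |R|=0.94454 →hi
  mid=-2.09899 |R|=1.10389 →lo
  mid=-2.02095 |R|=1.02117 →lo
  mid=-1.98193 |R|=0.98210 →hi
  mid=-2.00144 |R|=1.00145 →lo
  ...
  [-2.00007,-1.99992] ⇒ x*=-2.0000
So |R|<1 on (-2.0000, 0).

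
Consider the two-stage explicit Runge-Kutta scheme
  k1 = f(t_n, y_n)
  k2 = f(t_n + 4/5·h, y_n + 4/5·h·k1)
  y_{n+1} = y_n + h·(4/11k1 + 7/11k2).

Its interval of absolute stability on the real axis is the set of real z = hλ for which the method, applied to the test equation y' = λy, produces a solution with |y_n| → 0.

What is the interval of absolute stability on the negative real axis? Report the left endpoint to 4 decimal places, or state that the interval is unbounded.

Test eqn y'=λy, z=hλ:
  k1=λy_n ⇒ h·k1=z·y_n;  k2=λ(1+4/5z)y_n ⇒ h·k2=z(1+4/5z)y_n
  y_{n+1}/y_n = 1 + 4/11z + 7/11z(1+4/5z) = 1 + z + 28/55z²
  Hence R(z) = 1 + z + 28/55z².

Find x<0 with |R(x)|<1.
x=-1.17: |R|=0.5269
R=1: x+28/55x²=0 ⇒ x=−55/28=-1.9643; min R=1−1/(4·28/55)=0.5089>−1
Confirm numerically:
  x=-0.991: |R|=0.50897 <1
  x=-0.927: |R|=0.51048 <1
  x=-0.925: |R|=0.51059 <1
  x=-2.352: |R|=1.46424 >1
  x=-2.149: |R|=1.20208 >1
So |R|<1 on (-1.9643, 0).

z∈(-1.9643,0).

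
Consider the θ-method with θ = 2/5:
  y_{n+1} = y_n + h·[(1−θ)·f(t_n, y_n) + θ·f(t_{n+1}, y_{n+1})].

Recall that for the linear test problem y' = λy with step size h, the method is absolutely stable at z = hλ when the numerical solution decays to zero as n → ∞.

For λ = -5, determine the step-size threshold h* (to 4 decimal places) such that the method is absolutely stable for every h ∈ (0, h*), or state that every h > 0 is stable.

(-10.0000,0); λ=-5 ⇒ h* = (10)/5 = 2.0000.

Test eqn y'=λy, z=hλ:
  y_{n+1} = y_n + z·[3/5·y_n + 2/5·y_{n+1}] ⇒ (1 − 2/5z)y_{n+1} = (1 + 3/5z)y_n
  R(z) = (1 + 3/5z)/(1 − 2/5z).

Solve |R(x)|<1 on ℝ⁻.
x=-0.8: |R|=0.3939
R=−1: 1+3/5x = −1+2/5x ⇒ -1/5x=2 ⇒ x=2/(-1/5)=-10.0000
Confirm numerically:
  x=-9.003: |R|=0.95666 <1
  x=-8.945: |R|=0.95391 <1
  x=-4.946: |R|=0.66062 <1
  x=-4.667: |R|=0.62795 <1
  x=-10.342: |R|=1.01332 >1
  x=-10.064: |R|=1.00255 >1
So |R|<1 on (-10.0000, 0).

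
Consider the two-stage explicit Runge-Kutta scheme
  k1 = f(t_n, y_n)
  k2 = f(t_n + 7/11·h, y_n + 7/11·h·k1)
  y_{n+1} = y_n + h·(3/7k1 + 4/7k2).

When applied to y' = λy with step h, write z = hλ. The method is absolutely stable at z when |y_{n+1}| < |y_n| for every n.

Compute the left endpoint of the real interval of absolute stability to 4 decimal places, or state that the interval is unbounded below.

With y'=λy (z=hλ):
  k1=λy_n ⇒ h·k1=z·y_n;  k2=λ(1+7/11z)y_n ⇒ h·k2=z(1+7/11z)y_n
  y_{n+1}/y_n = 1 + 3/7z + 4/7z(1+7/11z) = 1 + z + 4/11z²
  Hence R(z) = 1 + z + 4/11z².

Boundary: |R(x)|=1, x<0.
x=-0.31: |R|=0.7249
R=1: x+4/11x²=0 ⇒ x=−11/4=-2.7500; min R=1−1/(4·4/11)=0.3125>−1
Confirm numerically:
  x=-2.638: |R|=0.89256 <1
  x=-2.060: |R|=0.48313 <1
  x=-1.706: |R|=0.35234 <1
  x=-1.217: |R|=0.32158 <1
  x=-3.245: |R|=1.58410 >1
  x=-2.972: |R|=1.23992 >1
  x=-2.798: |R|=1.04884 >1
Interval (-2.7500, 0).

z* = -2.7500.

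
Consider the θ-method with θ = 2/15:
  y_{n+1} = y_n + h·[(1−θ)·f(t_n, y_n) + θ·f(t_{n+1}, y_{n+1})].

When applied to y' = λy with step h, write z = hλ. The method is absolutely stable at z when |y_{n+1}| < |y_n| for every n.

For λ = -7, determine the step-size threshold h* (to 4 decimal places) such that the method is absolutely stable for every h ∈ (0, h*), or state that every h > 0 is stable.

Set f=λy, z=hλ:
  y_{n+1} = y_n + z·[13/15·y_n + 2/15·y_{n+1}] ⇒ (1 − 2/15z)y_{n+1} = (1 + 13/15z)y_n
  R(z) = (1 + 13/15z)/(1 − 2/15z).

Find x<0 with |R(x)|<1.
x=-1.65: |R|=0.3525
R=−1: 1+13/15x = −1+2/15x ⇒ -11/15x=2 ⇒ x=2/(-11/15)=-2.7273
Confirm numerically:
  x=-2.677: |R|=0.97283 <1
  x=-2.530: |R|=0.89182 <1
  x=-2.171: |R|=0.68364 <1
  x=-1.401: |R|=0.18049 <1
  x=-3.269: |R|=1.27667 >1
  x=-3.231: |R|=1.25818 >1
  x=-2.984: |R|=1.13468 >1
So |R|<1 on (-2.7273, 0).

(-2.7273,0); λ=-7 ⇒ h* = (30/11)/7 = 0.3896.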